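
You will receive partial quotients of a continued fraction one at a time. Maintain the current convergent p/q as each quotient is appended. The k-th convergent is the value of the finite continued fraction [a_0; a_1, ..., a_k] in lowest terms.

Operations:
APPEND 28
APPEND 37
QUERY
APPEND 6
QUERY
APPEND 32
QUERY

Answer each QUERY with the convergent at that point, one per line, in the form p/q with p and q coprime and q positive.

APPEND 28: p_0 = 28·1 + 0 = 28, q_0 = 28·0 + 1 = 1 → 28/1
APPEND 37: p_1 = 37·28 + 1 = 1037, q_1 = 37·1 + 0 = 37 → 1037/37
APPEND 6: p_2 = 6·1037 + 28 = 6250, q_2 = 6·37 + 1 = 223 → 6250/223
APPEND 32: p_3 = 32·6250 + 1037 = 201037, q_3 = 32·223 + 37 = 7173 → 201037/7173

1037/37
6250/223
201037/7173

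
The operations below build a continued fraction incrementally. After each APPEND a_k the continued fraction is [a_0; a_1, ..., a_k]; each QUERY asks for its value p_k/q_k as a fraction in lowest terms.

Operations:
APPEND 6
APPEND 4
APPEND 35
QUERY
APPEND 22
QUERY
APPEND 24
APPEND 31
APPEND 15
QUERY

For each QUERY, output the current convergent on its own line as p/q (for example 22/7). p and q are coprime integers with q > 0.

881/141
19407/3106
217749539/34849800

APPEND 6: p_0 = 6·1 + 0 = 6, q_0 = 6·0 + 1 = 1 → 6/1
APPEND 4: p_1 = 4·6 + 1 = 25, q_1 = 4·1 + 0 = 4 → 25/4
APPEND 35: p_2 = 35·25 + 6 = 881, q_2 = 35·4 + 1 = 141 → 881/141
APPEND 22: p_3 = 22·881 + 25 = 19407, q_3 = 22·141 + 4 = 3106 → 19407/3106
APPEND 24: p_4 = 24·19407 + 881 = 466649, q_4 = 24·3106 + 141 = 74685 → 466649/74685
APPEND 31: p_5 = 31·466649 + 19407 = 14485526, q_5 = 31·74685 + 3106 = 2318341 → 14485526/2318341
APPEND 15: p_6 = 15·14485526 + 466649 = 217749539, q_6 = 15·2318341 + 74685 = 34849800 → 217749539/34849800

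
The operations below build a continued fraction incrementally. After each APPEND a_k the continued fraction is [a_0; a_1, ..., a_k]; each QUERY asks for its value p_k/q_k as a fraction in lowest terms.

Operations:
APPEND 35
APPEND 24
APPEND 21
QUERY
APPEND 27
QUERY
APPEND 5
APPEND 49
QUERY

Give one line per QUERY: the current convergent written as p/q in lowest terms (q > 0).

17696/505
478633/13659
118610822/3384859

APPEND 35: p_0 = 35·1 + 0 = 35, q_0 = 35·0 + 1 = 1 → 35/1
APPEND 24: p_1 = 24·35 + 1 = 841, q_1 = 24·1 + 0 = 24 → 841/24
APPEND 21: p_2 = 21·841 + 35 = 17696, q_2 = 21·24 + 1 = 505 → 17696/505
APPEND 27: p_3 = 27·17696 + 841 = 478633, q_3 = 27·505 + 24 = 13659 → 478633/13659
APPEND 5: p_4 = 5·478633 + 17696 = 2410861, q_4 = 5·13659 + 505 = 68800 → 2410861/68800
APPEND 49: p_5 = 49·2410861 + 478633 = 118610822, q_5 = 49·68800 + 13659 = 3384859 → 118610822/3384859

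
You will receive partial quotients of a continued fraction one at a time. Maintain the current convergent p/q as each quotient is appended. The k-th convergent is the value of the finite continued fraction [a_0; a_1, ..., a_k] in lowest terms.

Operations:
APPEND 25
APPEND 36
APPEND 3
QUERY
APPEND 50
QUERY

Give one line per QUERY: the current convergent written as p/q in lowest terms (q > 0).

2728/109
137301/5486

APPEND 25: p_0 = 25·1 + 0 = 25, q_0 = 25·0 + 1 = 1 → 25/1
APPEND 36: p_1 = 36·25 + 1 = 901, q_1 = 36·1 + 0 = 36 → 901/36
APPEND 3: p_2 = 3·901 + 25 = 2728, q_2 = 3·36 + 1 = 109 → 2728/109
APPEND 50: p_3 = 50·2728 + 901 = 137301, q_3 = 50·109 + 36 = 5486 → 137301/5486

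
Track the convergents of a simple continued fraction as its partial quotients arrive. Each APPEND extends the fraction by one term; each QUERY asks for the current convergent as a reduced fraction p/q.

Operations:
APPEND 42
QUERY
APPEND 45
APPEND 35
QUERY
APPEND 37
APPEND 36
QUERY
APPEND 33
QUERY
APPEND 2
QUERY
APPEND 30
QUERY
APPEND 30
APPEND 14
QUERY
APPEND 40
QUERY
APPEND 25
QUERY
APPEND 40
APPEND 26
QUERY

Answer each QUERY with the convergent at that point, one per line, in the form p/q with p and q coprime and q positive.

APPEND 42: p_0 = 42·1 + 0 = 42, q_0 = 42·0 + 1 = 1 → 42/1
APPEND 45: p_1 = 45·42 + 1 = 1891, q_1 = 45·1 + 0 = 45 → 1891/45
APPEND 35: p_2 = 35·1891 + 42 = 66227, q_2 = 35·45 + 1 = 1576 → 66227/1576
APPEND 37: p_3 = 37·66227 + 1891 = 2452290, q_3 = 37·1576 + 45 = 58357 → 2452290/58357
APPEND 36: p_4 = 36·2452290 + 66227 = 88348667, q_4 = 36·58357 + 1576 = 2102428 → 88348667/2102428
APPEND 33: p_5 = 33·88348667 + 2452290 = 2917958301, q_5 = 33·2102428 + 58357 = 69438481 → 2917958301/69438481
APPEND 2: p_6 = 2·2917958301 + 88348667 = 5924265269, q_6 = 2·69438481 + 2102428 = 140979390 → 5924265269/140979390
APPEND 30: p_7 = 30·5924265269 + 2917958301 = 180645916371, q_7 = 30·140979390 + 69438481 = 4298820181 → 180645916371/4298820181
APPEND 30: p_8 = 30·180645916371 + 5924265269 = 5425301756399, q_8 = 30·4298820181 + 140979390 = 129105584820 → 5425301756399/129105584820
APPEND 14: p_9 = 14·5425301756399 + 180645916371 = 76134870505957, q_9 = 14·129105584820 + 4298820181 = 1811777007661 → 76134870505957/1811777007661
APPEND 40: p_10 = 40·76134870505957 + 5425301756399 = 3050820121994679, q_10 = 40·1811777007661 + 129105584820 = 72600185891260 → 3050820121994679/72600185891260
APPEND 25: p_11 = 25·3050820121994679 + 76134870505957 = 76346637920372932, q_11 = 25·72600185891260 + 1811777007661 = 1816816424289161 → 76346637920372932/1816816424289161
APPEND 40: p_12 = 40·76346637920372932 + 3050820121994679 = 3056916336936911959, q_12 = 40·1816816424289161 + 72600185891260 = 72745257157457700 → 3056916336936911959/72745257157457700
APPEND 26: p_13 = 26·3056916336936911959 + 76346637920372932 = 79556171398280083866, q_13 = 26·72745257157457700 + 1816816424289161 = 1893193502518189361 → 79556171398280083866/1893193502518189361

42/1
66227/1576
88348667/2102428
2917958301/69438481
5924265269/140979390
180645916371/4298820181
76134870505957/1811777007661
3050820121994679/72600185891260
76346637920372932/1816816424289161
79556171398280083866/1893193502518189361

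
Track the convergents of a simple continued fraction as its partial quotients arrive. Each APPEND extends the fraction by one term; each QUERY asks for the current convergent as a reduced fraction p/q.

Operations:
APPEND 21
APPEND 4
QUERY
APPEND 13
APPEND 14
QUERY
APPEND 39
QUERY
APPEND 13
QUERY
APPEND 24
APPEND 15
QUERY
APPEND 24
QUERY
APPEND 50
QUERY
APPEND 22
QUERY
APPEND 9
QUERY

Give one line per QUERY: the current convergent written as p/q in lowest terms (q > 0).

APPEND 21: p_0 = 21·1 + 0 = 21, q_0 = 21·0 + 1 = 1 → 21/1
APPEND 4: p_1 = 4·21 + 1 = 85, q_1 = 4·1 + 0 = 4 → 85/4
APPEND 13: p_2 = 13·85 + 21 = 1126, q_2 = 13·4 + 1 = 53 → 1126/53
APPEND 14: p_3 = 14·1126 + 85 = 15849, q_3 = 14·53 + 4 = 746 → 15849/746
APPEND 39: p_4 = 39·15849 + 1126 = 619237, q_4 = 39·746 + 53 = 29147 → 619237/29147
APPEND 13: p_5 = 13·619237 + 15849 = 8065930, q_5 = 13·29147 + 746 = 379657 → 8065930/379657
APPEND 24: p_6 = 24·8065930 + 619237 = 194201557, q_6 = 24·379657 + 29147 = 9140915 → 194201557/9140915
APPEND 15: p_7 = 15·194201557 + 8065930 = 2921089285, q_7 = 15·9140915 + 379657 = 137493382 → 2921089285/137493382
APPEND 24: p_8 = 24·2921089285 + 194201557 = 70300344397, q_8 = 24·137493382 + 9140915 = 3308982083 → 70300344397/3308982083
APPEND 50: p_9 = 50·70300344397 + 2921089285 = 3517938309135, q_9 = 50·3308982083 + 137493382 = 165586597532 → 3517938309135/165586597532
APPEND 22: p_10 = 22·3517938309135 + 70300344397 = 77464943145367, q_10 = 22·165586597532 + 3308982083 = 3646214127787 → 77464943145367/3646214127787
APPEND 9: p_11 = 9·77464943145367 + 3517938309135 = 700702426617438, q_11 = 9·3646214127787 + 165586597532 = 32981513747615 → 700702426617438/32981513747615

85/4
15849/746
619237/29147
8065930/379657
2921089285/137493382
70300344397/3308982083
3517938309135/165586597532
77464943145367/3646214127787
700702426617438/32981513747615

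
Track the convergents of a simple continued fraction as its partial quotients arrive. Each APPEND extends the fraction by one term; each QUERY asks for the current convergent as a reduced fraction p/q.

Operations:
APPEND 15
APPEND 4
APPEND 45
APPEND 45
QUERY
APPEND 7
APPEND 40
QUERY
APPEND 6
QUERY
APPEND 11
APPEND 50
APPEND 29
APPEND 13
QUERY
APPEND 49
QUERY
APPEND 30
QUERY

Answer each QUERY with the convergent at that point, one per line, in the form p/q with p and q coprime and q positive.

APPEND 15: p_0 = 15·1 + 0 = 15, q_0 = 15·0 + 1 = 1 → 15/1
APPEND 4: p_1 = 4·15 + 1 = 61, q_1 = 4·1 + 0 = 4 → 61/4
APPEND 45: p_2 = 45·61 + 15 = 2760, q_2 = 45·4 + 1 = 181 → 2760/181
APPEND 45: p_3 = 45·2760 + 61 = 124261, q_3 = 45·181 + 4 = 8149 → 124261/8149
APPEND 7: p_4 = 7·124261 + 2760 = 872587, q_4 = 7·8149 + 181 = 57224 → 872587/57224
APPEND 40: p_5 = 40·872587 + 124261 = 35027741, q_5 = 40·57224 + 8149 = 2297109 → 35027741/2297109
APPEND 6: p_6 = 6·35027741 + 872587 = 211039033, q_6 = 6·2297109 + 57224 = 13839878 → 211039033/13839878
APPEND 11: p_7 = 11·211039033 + 35027741 = 2356457104, q_7 = 11·13839878 + 2297109 = 154535767 → 2356457104/154535767
APPEND 50: p_8 = 50·2356457104 + 211039033 = 118033894233, q_8 = 50·154535767 + 13839878 = 7740628228 → 118033894233/7740628228
APPEND 29: p_9 = 29·118033894233 + 2356457104 = 3425339389861, q_9 = 29·7740628228 + 154535767 = 224632754379 → 3425339389861/224632754379
APPEND 13: p_10 = 13·3425339389861 + 118033894233 = 44647445962426, q_10 = 13·224632754379 + 7740628228 = 2927966435155 → 44647445962426/2927966435155
APPEND 49: p_11 = 49·44647445962426 + 3425339389861 = 2191150191548735, q_11 = 49·2927966435155 + 224632754379 = 143694988076974 → 2191150191548735/143694988076974
APPEND 30: p_12 = 30·2191150191548735 + 44647445962426 = 65779153192424476, q_12 = 30·143694988076974 + 2927966435155 = 4313777608744375 → 65779153192424476/4313777608744375

124261/8149
35027741/2297109
211039033/13839878
44647445962426/2927966435155
2191150191548735/143694988076974
65779153192424476/4313777608744375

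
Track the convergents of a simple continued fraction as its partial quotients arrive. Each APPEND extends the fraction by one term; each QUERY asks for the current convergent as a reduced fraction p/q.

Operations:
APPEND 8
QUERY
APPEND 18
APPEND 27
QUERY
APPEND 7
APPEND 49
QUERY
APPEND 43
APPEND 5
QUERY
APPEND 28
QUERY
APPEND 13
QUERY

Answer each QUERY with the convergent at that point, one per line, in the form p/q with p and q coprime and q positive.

8/1
3923/487
1356617/168410
293167302/36393695
8267046593/1026268517
107764773011/13377884416

APPEND 8: p_0 = 8·1 + 0 = 8, q_0 = 8·0 + 1 = 1 → 8/1
APPEND 18: p_1 = 18·8 + 1 = 145, q_1 = 18·1 + 0 = 18 → 145/18
APPEND 27: p_2 = 27·145 + 8 = 3923, q_2 = 27·18 + 1 = 487 → 3923/487
APPEND 7: p_3 = 7·3923 + 145 = 27606, q_3 = 7·487 + 18 = 3427 → 27606/3427
APPEND 49: p_4 = 49·27606 + 3923 = 1356617, q_4 = 49·3427 + 487 = 168410 → 1356617/168410
APPEND 43: p_5 = 43·1356617 + 27606 = 58362137, q_5 = 43·168410 + 3427 = 7245057 → 58362137/7245057
APPEND 5: p_6 = 5·58362137 + 1356617 = 293167302, q_6 = 5·7245057 + 168410 = 36393695 → 293167302/36393695
APPEND 28: p_7 = 28·293167302 + 58362137 = 8267046593, q_7 = 28·36393695 + 7245057 = 1026268517 → 8267046593/1026268517
APPEND 13: p_8 = 13·8267046593 + 293167302 = 107764773011, q_8 = 13·1026268517 + 36393695 = 13377884416 → 107764773011/13377884416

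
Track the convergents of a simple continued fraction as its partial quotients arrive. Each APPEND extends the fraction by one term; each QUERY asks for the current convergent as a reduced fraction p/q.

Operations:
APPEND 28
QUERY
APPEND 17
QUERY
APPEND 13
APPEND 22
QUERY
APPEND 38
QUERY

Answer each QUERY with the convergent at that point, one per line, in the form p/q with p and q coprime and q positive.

APPEND 28: p_0 = 28·1 + 0 = 28, q_0 = 28·0 + 1 = 1 → 28/1
APPEND 17: p_1 = 17·28 + 1 = 477, q_1 = 17·1 + 0 = 17 → 477/17
APPEND 13: p_2 = 13·477 + 28 = 6229, q_2 = 13·17 + 1 = 222 → 6229/222
APPEND 22: p_3 = 22·6229 + 477 = 137515, q_3 = 22·222 + 17 = 4901 → 137515/4901
APPEND 38: p_4 = 38·137515 + 6229 = 5231799, q_4 = 38·4901 + 222 = 186460 → 5231799/186460

28/1
477/17
137515/4901
5231799/186460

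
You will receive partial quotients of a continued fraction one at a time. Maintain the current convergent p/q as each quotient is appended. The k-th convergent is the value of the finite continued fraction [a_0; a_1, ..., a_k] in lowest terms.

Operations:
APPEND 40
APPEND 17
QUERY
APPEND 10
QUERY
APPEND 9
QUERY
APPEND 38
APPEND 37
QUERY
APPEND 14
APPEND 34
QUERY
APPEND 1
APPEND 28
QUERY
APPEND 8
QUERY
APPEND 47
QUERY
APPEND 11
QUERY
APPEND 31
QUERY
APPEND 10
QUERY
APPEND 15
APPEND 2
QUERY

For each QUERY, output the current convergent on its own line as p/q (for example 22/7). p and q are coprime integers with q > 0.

APPEND 40: p_0 = 40·1 + 0 = 40, q_0 = 40·0 + 1 = 1 → 40/1
APPEND 17: p_1 = 17·40 + 1 = 681, q_1 = 17·1 + 0 = 17 → 681/17
APPEND 10: p_2 = 10·681 + 40 = 6850, q_2 = 10·17 + 1 = 171 → 6850/171
APPEND 9: p_3 = 9·6850 + 681 = 62331, q_3 = 9·171 + 17 = 1556 → 62331/1556
APPEND 38: p_4 = 38·62331 + 6850 = 2375428, q_4 = 38·1556 + 171 = 59299 → 2375428/59299
APPEND 37: p_5 = 37·2375428 + 62331 = 87953167, q_5 = 37·59299 + 1556 = 2195619 → 87953167/2195619
APPEND 14: p_6 = 14·87953167 + 2375428 = 1233719766, q_6 = 14·2195619 + 59299 = 30797965 → 1233719766/30797965
APPEND 34: p_7 = 34·1233719766 + 87953167 = 42034425211, q_7 = 34·30797965 + 2195619 = 1049326429 → 42034425211/1049326429
APPEND 1: p_8 = 1·42034425211 + 1233719766 = 43268144977, q_8 = 1·1049326429 + 30797965 = 1080124394 → 43268144977/1080124394
APPEND 28: p_9 = 28·43268144977 + 42034425211 = 1253542484567, q_9 = 28·1080124394 + 1049326429 = 31292809461 → 1253542484567/31292809461
APPEND 8: p_10 = 8·1253542484567 + 43268144977 = 10071608021513, q_10 = 8·31292809461 + 1080124394 = 251422600082 → 10071608021513/251422600082
APPEND 47: p_11 = 47·10071608021513 + 1253542484567 = 474619119495678, q_11 = 47·251422600082 + 31292809461 = 11848155013315 → 474619119495678/11848155013315
APPEND 11: p_12 = 11·474619119495678 + 10071608021513 = 5230881922473971, q_12 = 11·11848155013315 + 251422600082 = 130581127746547 → 5230881922473971/130581127746547
APPEND 31: p_13 = 31·5230881922473971 + 474619119495678 = 162631958716188779, q_13 = 31·130581127746547 + 11848155013315 = 4059863115156272 → 162631958716188779/4059863115156272
APPEND 10: p_14 = 10·162631958716188779 + 5230881922473971 = 1631550469084361761, q_14 = 10·4059863115156272 + 130581127746547 = 40729212279309267 → 1631550469084361761/40729212279309267
APPEND 15: p_15 = 15·1631550469084361761 + 162631958716188779 = 24635888994981615194, q_15 = 15·40729212279309267 + 4059863115156272 = 614998047304795277 → 24635888994981615194/614998047304795277
APPEND 2: p_16 = 2·24635888994981615194 + 1631550469084361761 = 50903328459047592149, q_16 = 2·614998047304795277 + 40729212279309267 = 1270725306888899821 → 50903328459047592149/1270725306888899821

681/17
6850/171
62331/1556
87953167/2195619
42034425211/1049326429
1253542484567/31292809461
10071608021513/251422600082
474619119495678/11848155013315
5230881922473971/130581127746547
162631958716188779/4059863115156272
1631550469084361761/40729212279309267
50903328459047592149/1270725306888899821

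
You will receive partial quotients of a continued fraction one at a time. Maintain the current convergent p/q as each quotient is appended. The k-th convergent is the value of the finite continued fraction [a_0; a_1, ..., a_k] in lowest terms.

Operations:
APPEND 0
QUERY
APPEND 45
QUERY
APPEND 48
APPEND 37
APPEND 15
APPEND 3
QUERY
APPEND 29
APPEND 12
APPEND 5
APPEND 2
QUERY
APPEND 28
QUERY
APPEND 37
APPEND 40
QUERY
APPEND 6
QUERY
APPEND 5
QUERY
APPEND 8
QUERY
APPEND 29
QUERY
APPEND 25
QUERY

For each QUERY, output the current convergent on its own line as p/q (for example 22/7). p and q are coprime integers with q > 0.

APPEND 0: p_0 = 0·1 + 0 = 0, q_0 = 0·0 + 1 = 1 → 0/1
APPEND 45: p_1 = 45·0 + 1 = 1, q_1 = 45·1 + 0 = 45 → 1/45
APPEND 48: p_2 = 48·1 + 0 = 48, q_2 = 48·45 + 1 = 2161 → 48/2161
APPEND 37: p_3 = 37·48 + 1 = 1777, q_3 = 37·2161 + 45 = 80002 → 1777/80002
APPEND 15: p_4 = 15·1777 + 48 = 26703, q_4 = 15·80002 + 2161 = 1202191 → 26703/1202191
APPEND 3: p_5 = 3·26703 + 1777 = 81886, q_5 = 3·1202191 + 80002 = 3686575 → 81886/3686575
APPEND 29: p_6 = 29·81886 + 26703 = 2401397, q_6 = 29·3686575 + 1202191 = 108112866 → 2401397/108112866
APPEND 12: p_7 = 12·2401397 + 81886 = 28898650, q_7 = 12·108112866 + 3686575 = 1301040967 → 28898650/1301040967
APPEND 5: p_8 = 5·28898650 + 2401397 = 146894647, q_8 = 5·1301040967 + 108112866 = 6613317701 → 146894647/6613317701
APPEND 2: p_9 = 2·146894647 + 28898650 = 322687944, q_9 = 2·6613317701 + 1301040967 = 14527676369 → 322687944/14527676369
APPEND 28: p_10 = 28·322687944 + 146894647 = 9182157079, q_10 = 28·14527676369 + 6613317701 = 413388256033 → 9182157079/413388256033
APPEND 37: p_11 = 37·9182157079 + 322687944 = 340062499867, q_11 = 37·413388256033 + 14527676369 = 15309893149590 → 340062499867/15309893149590
APPEND 40: p_12 = 40·340062499867 + 9182157079 = 13611682151759, q_12 = 40·15309893149590 + 413388256033 = 612809114239633 → 13611682151759/612809114239633
APPEND 6: p_13 = 6·13611682151759 + 340062499867 = 82010155410421, q_13 = 6·612809114239633 + 15309893149590 = 3692164578587388 → 82010155410421/3692164578587388
APPEND 5: p_14 = 5·82010155410421 + 13611682151759 = 423662459203864, q_14 = 5·3692164578587388 + 612809114239633 = 19073632007176573 → 423662459203864/19073632007176573
APPEND 8: p_15 = 8·423662459203864 + 82010155410421 = 3471309829041333, q_15 = 8·19073632007176573 + 3692164578587388 = 156281220635999972 → 3471309829041333/156281220635999972
APPEND 29: p_16 = 29·3471309829041333 + 423662459203864 = 101091647501402521, q_16 = 29·156281220635999972 + 19073632007176573 = 4551229030451175761 → 101091647501402521/4551229030451175761
APPEND 25: p_17 = 25·101091647501402521 + 3471309829041333 = 2530762497364104358, q_17 = 25·4551229030451175761 + 156281220635999972 = 113937006981915393997 → 2530762497364104358/113937006981915393997

0/1
1/45
81886/3686575
322687944/14527676369
9182157079/413388256033
13611682151759/612809114239633
82010155410421/3692164578587388
423662459203864/19073632007176573
3471309829041333/156281220635999972
101091647501402521/4551229030451175761
2530762497364104358/113937006981915393997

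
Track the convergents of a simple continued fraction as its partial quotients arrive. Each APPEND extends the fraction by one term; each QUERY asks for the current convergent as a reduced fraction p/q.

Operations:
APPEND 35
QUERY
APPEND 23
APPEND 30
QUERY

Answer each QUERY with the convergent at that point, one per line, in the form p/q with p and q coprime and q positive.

APPEND 35: p_0 = 35·1 + 0 = 35, q_0 = 35·0 + 1 = 1 → 35/1
APPEND 23: p_1 = 23·35 + 1 = 806, q_1 = 23·1 + 0 = 23 → 806/23
APPEND 30: p_2 = 30·806 + 35 = 24215, q_2 = 30·23 + 1 = 691 → 24215/691

35/1
24215/691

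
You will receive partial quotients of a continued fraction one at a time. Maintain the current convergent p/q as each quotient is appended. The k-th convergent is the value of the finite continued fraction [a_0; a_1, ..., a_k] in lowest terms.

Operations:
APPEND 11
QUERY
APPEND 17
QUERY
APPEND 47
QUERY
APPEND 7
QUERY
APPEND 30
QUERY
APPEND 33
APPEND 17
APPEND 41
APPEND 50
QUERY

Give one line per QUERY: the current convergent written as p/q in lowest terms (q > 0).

11/1
188/17
8847/800
62117/5617
1872357/169310
2163453092673/195632693509

APPEND 11: p_0 = 11·1 + 0 = 11, q_0 = 11·0 + 1 = 1 → 11/1
APPEND 17: p_1 = 17·11 + 1 = 188, q_1 = 17·1 + 0 = 17 → 188/17
APPEND 47: p_2 = 47·188 + 11 = 8847, q_2 = 47·17 + 1 = 800 → 8847/800
APPEND 7: p_3 = 7·8847 + 188 = 62117, q_3 = 7·800 + 17 = 5617 → 62117/5617
APPEND 30: p_4 = 30·62117 + 8847 = 1872357, q_4 = 30·5617 + 800 = 169310 → 1872357/169310
APPEND 33: p_5 = 33·1872357 + 62117 = 61849898, q_5 = 33·169310 + 5617 = 5592847 → 61849898/5592847
APPEND 17: p_6 = 17·61849898 + 1872357 = 1053320623, q_6 = 17·5592847 + 169310 = 95247709 → 1053320623/95247709
APPEND 41: p_7 = 41·1053320623 + 61849898 = 43247995441, q_7 = 41·95247709 + 5592847 = 3910748916 → 43247995441/3910748916
APPEND 50: p_8 = 50·43247995441 + 1053320623 = 2163453092673, q_8 = 50·3910748916 + 95247709 = 195632693509 → 2163453092673/195632693509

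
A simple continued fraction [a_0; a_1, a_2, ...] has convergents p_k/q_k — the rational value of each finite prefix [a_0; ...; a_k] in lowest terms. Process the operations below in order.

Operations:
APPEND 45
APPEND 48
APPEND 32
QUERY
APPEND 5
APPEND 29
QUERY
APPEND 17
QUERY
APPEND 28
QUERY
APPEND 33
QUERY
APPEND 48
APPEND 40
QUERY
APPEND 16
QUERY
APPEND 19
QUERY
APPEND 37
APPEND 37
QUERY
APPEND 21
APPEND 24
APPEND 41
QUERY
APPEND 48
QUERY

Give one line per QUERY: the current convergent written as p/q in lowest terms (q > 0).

69197/1537
10165431/225794
173160473/3846231
4858658675/107920262
160508896748/3565214877
308531936999908/6853094589197
4944220277701107/109820751661510
94248717213320941/2093447376157887
129303678732524630129/2872086273147781060
2683387809966118501338794/59603263960325371028625
128867997047655785096299433/2862408935280525506889196

APPEND 45: p_0 = 45·1 + 0 = 45, q_0 = 45·0 + 1 = 1 → 45/1
APPEND 48: p_1 = 48·45 + 1 = 2161, q_1 = 48·1 + 0 = 48 → 2161/48
APPEND 32: p_2 = 32·2161 + 45 = 69197, q_2 = 32·48 + 1 = 1537 → 69197/1537
APPEND 5: p_3 = 5·69197 + 2161 = 348146, q_3 = 5·1537 + 48 = 7733 → 348146/7733
APPEND 29: p_4 = 29·348146 + 69197 = 10165431, q_4 = 29·7733 + 1537 = 225794 → 10165431/225794
APPEND 17: p_5 = 17·10165431 + 348146 = 173160473, q_5 = 17·225794 + 7733 = 3846231 → 173160473/3846231
APPEND 28: p_6 = 28·173160473 + 10165431 = 4858658675, q_6 = 28·3846231 + 225794 = 107920262 → 4858658675/107920262
APPEND 33: p_7 = 33·4858658675 + 173160473 = 160508896748, q_7 = 33·107920262 + 3846231 = 3565214877 → 160508896748/3565214877
APPEND 48: p_8 = 48·160508896748 + 4858658675 = 7709285702579, q_8 = 48·3565214877 + 107920262 = 171238234358 → 7709285702579/171238234358
APPEND 40: p_9 = 40·7709285702579 + 160508896748 = 308531936999908, q_9 = 40·171238234358 + 3565214877 = 6853094589197 → 308531936999908/6853094589197
APPEND 16: p_10 = 16·308531936999908 + 7709285702579 = 4944220277701107, q_10 = 16·6853094589197 + 171238234358 = 109820751661510 → 4944220277701107/109820751661510
APPEND 19: p_11 = 19·4944220277701107 + 308531936999908 = 94248717213320941, q_11 = 19·109820751661510 + 6853094589197 = 2093447376157887 → 94248717213320941/2093447376157887
APPEND 37: p_12 = 37·94248717213320941 + 4944220277701107 = 3492146757170575924, q_12 = 37·2093447376157887 + 109820751661510 = 77567373669503329 → 3492146757170575924/77567373669503329
APPEND 37: p_13 = 37·3492146757170575924 + 94248717213320941 = 129303678732524630129, q_13 = 37·77567373669503329 + 2093447376157887 = 2872086273147781060 → 129303678732524630129/2872086273147781060
APPEND 21: p_14 = 21·129303678732524630129 + 3492146757170575924 = 2718869400140187808633, q_14 = 21·2872086273147781060 + 77567373669503329 = 60391379109772905589 → 2718869400140187808633/60391379109772905589
APPEND 24: p_15 = 24·2718869400140187808633 + 129303678732524630129 = 65382169282097032037321, q_15 = 24·60391379109772905589 + 2872086273147781060 = 1452265184907697515196 → 65382169282097032037321/1452265184907697515196
APPEND 41: p_16 = 41·65382169282097032037321 + 2718869400140187808633 = 2683387809966118501338794, q_16 = 41·1452265184907697515196 + 60391379109772905589 = 59603263960325371028625 → 2683387809966118501338794/59603263960325371028625
APPEND 48: p_17 = 48·2683387809966118501338794 + 65382169282097032037321 = 128867997047655785096299433, q_17 = 48·59603263960325371028625 + 1452265184907697515196 = 2862408935280525506889196 → 128867997047655785096299433/2862408935280525506889196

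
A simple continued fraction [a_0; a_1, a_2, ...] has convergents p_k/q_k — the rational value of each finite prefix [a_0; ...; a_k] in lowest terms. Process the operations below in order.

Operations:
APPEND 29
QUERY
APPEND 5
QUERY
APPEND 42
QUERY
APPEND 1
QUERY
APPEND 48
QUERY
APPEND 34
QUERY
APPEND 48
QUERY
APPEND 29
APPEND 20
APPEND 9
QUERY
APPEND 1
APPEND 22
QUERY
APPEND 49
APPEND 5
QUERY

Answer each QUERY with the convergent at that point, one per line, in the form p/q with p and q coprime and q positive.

29/1
146/5
6161/211
6307/216
308897/10579
10508805/359902
504731537/17285875
2655780515251/90954273012
67539054230907/2313054690406
16629353539374862/569516476662011

APPEND 29: p_0 = 29·1 + 0 = 29, q_0 = 29·0 + 1 = 1 → 29/1
APPEND 5: p_1 = 5·29 + 1 = 146, q_1 = 5·1 + 0 = 5 → 146/5
APPEND 42: p_2 = 42·146 + 29 = 6161, q_2 = 42·5 + 1 = 211 → 6161/211
APPEND 1: p_3 = 1·6161 + 146 = 6307, q_3 = 1·211 + 5 = 216 → 6307/216
APPEND 48: p_4 = 48·6307 + 6161 = 308897, q_4 = 48·216 + 211 = 10579 → 308897/10579
APPEND 34: p_5 = 34·308897 + 6307 = 10508805, q_5 = 34·10579 + 216 = 359902 → 10508805/359902
APPEND 48: p_6 = 48·10508805 + 308897 = 504731537, q_6 = 48·359902 + 10579 = 17285875 → 504731537/17285875
APPEND 29: p_7 = 29·504731537 + 10508805 = 14647723378, q_7 = 29·17285875 + 359902 = 501650277 → 14647723378/501650277
APPEND 20: p_8 = 20·14647723378 + 504731537 = 293459199097, q_8 = 20·501650277 + 17285875 = 10050291415 → 293459199097/10050291415
APPEND 9: p_9 = 9·293459199097 + 14647723378 = 2655780515251, q_9 = 9·10050291415 + 501650277 = 90954273012 → 2655780515251/90954273012
APPEND 1: p_10 = 1·2655780515251 + 293459199097 = 2949239714348, q_10 = 1·90954273012 + 10050291415 = 101004564427 → 2949239714348/101004564427
APPEND 22: p_11 = 22·2949239714348 + 2655780515251 = 67539054230907, q_11 = 22·101004564427 + 90954273012 = 2313054690406 → 67539054230907/2313054690406
APPEND 49: p_12 = 49·67539054230907 + 2949239714348 = 3312362897028791, q_12 = 49·2313054690406 + 101004564427 = 113440684394321 → 3312362897028791/113440684394321
APPEND 5: p_13 = 5·3312362897028791 + 67539054230907 = 16629353539374862, q_13 = 5·113440684394321 + 2313054690406 = 569516476662011 → 16629353539374862/569516476662011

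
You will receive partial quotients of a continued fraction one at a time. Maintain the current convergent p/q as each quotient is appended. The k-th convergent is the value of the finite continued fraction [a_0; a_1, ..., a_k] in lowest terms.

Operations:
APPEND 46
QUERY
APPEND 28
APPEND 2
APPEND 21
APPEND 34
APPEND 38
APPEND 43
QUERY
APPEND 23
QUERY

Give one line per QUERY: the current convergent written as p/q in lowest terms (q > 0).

APPEND 46: p_0 = 46·1 + 0 = 46, q_0 = 46·0 + 1 = 1 → 46/1
APPEND 28: p_1 = 28·46 + 1 = 1289, q_1 = 28·1 + 0 = 28 → 1289/28
APPEND 2: p_2 = 2·1289 + 46 = 2624, q_2 = 2·28 + 1 = 57 → 2624/57
APPEND 21: p_3 = 21·2624 + 1289 = 56393, q_3 = 21·57 + 28 = 1225 → 56393/1225
APPEND 34: p_4 = 34·56393 + 2624 = 1919986, q_4 = 34·1225 + 57 = 41707 → 1919986/41707
APPEND 38: p_5 = 38·1919986 + 56393 = 73015861, q_5 = 38·41707 + 1225 = 1586091 → 73015861/1586091
APPEND 43: p_6 = 43·73015861 + 1919986 = 3141602009, q_6 = 43·1586091 + 41707 = 68243620 → 3141602009/68243620
APPEND 23: p_7 = 23·3141602009 + 73015861 = 72329862068, q_7 = 23·68243620 + 1586091 = 1571189351 → 72329862068/1571189351

46/1
3141602009/68243620
72329862068/1571189351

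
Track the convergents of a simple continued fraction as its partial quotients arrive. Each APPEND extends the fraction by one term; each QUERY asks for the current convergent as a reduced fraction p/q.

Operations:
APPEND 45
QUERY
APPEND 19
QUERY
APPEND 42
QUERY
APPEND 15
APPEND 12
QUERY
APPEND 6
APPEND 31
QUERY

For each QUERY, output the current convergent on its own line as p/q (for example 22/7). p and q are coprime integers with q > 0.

45/1
856/19
35997/799
6525729/144847
1237076464/27458513

APPEND 45: p_0 = 45·1 + 0 = 45, q_0 = 45·0 + 1 = 1 → 45/1
APPEND 19: p_1 = 19·45 + 1 = 856, q_1 = 19·1 + 0 = 19 → 856/19
APPEND 42: p_2 = 42·856 + 45 = 35997, q_2 = 42·19 + 1 = 799 → 35997/799
APPEND 15: p_3 = 15·35997 + 856 = 540811, q_3 = 15·799 + 19 = 12004 → 540811/12004
APPEND 12: p_4 = 12·540811 + 35997 = 6525729, q_4 = 12·12004 + 799 = 144847 → 6525729/144847
APPEND 6: p_5 = 6·6525729 + 540811 = 39695185, q_5 = 6·144847 + 12004 = 881086 → 39695185/881086
APPEND 31: p_6 = 31·39695185 + 6525729 = 1237076464, q_6 = 31·881086 + 144847 = 27458513 → 1237076464/27458513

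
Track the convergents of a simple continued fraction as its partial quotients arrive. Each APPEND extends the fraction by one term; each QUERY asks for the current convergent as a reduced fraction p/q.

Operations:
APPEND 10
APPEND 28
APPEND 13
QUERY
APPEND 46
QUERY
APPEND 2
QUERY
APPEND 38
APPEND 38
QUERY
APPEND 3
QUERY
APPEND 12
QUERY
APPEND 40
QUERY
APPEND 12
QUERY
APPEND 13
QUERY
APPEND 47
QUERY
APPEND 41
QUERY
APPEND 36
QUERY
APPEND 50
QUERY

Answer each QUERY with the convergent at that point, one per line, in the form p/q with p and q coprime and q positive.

3663/365
168779/16818
341221/34001
499477947/49770529
1511569018/150620443
18638306163/1857215845
747043815538/74439254243
8983164092619/895128266761
117528177019585/11711106722136
5532807484013114/551317144207153
226962635021557259/22615714019215409
8176187668260074438/814717021835961877
409036346048025279159/40758466805817309259

APPEND 10: p_0 = 10·1 + 0 = 10, q_0 = 10·0 + 1 = 1 → 10/1
APPEND 28: p_1 = 28·10 + 1 = 281, q_1 = 28·1 + 0 = 28 → 281/28
APPEND 13: p_2 = 13·281 + 10 = 3663, q_2 = 13·28 + 1 = 365 → 3663/365
APPEND 46: p_3 = 46·3663 + 281 = 168779, q_3 = 46·365 + 28 = 16818 → 168779/16818
APPEND 2: p_4 = 2·168779 + 3663 = 341221, q_4 = 2·16818 + 365 = 34001 → 341221/34001
APPEND 38: p_5 = 38·341221 + 168779 = 13135177, q_5 = 38·34001 + 16818 = 1308856 → 13135177/1308856
APPEND 38: p_6 = 38·13135177 + 341221 = 499477947, q_6 = 38·1308856 + 34001 = 49770529 → 499477947/49770529
APPEND 3: p_7 = 3·499477947 + 13135177 = 1511569018, q_7 = 3·49770529 + 1308856 = 150620443 → 1511569018/150620443
APPEND 12: p_8 = 12·1511569018 + 499477947 = 18638306163, q_8 = 12·150620443 + 49770529 = 1857215845 → 18638306163/1857215845
APPEND 40: p_9 = 40·18638306163 + 1511569018 = 747043815538, q_9 = 40·1857215845 + 150620443 = 74439254243 → 747043815538/74439254243
APPEND 12: p_10 = 12·747043815538 + 18638306163 = 8983164092619, q_10 = 12·74439254243 + 1857215845 = 895128266761 → 8983164092619/895128266761
APPEND 13: p_11 = 13·8983164092619 + 747043815538 = 117528177019585, q_11 = 13·895128266761 + 74439254243 = 11711106722136 → 117528177019585/11711106722136
APPEND 47: p_12 = 47·117528177019585 + 8983164092619 = 5532807484013114, q_12 = 47·11711106722136 + 895128266761 = 551317144207153 → 5532807484013114/551317144207153
APPEND 41: p_13 = 41·5532807484013114 + 117528177019585 = 226962635021557259, q_13 = 41·551317144207153 + 11711106722136 = 22615714019215409 → 226962635021557259/22615714019215409
APPEND 36: p_14 = 36·226962635021557259 + 5532807484013114 = 8176187668260074438, q_14 = 36·22615714019215409 + 551317144207153 = 814717021835961877 → 8176187668260074438/814717021835961877
APPEND 50: p_15 = 50·8176187668260074438 + 226962635021557259 = 409036346048025279159, q_15 = 50·814717021835961877 + 22615714019215409 = 40758466805817309259 → 409036346048025279159/40758466805817309259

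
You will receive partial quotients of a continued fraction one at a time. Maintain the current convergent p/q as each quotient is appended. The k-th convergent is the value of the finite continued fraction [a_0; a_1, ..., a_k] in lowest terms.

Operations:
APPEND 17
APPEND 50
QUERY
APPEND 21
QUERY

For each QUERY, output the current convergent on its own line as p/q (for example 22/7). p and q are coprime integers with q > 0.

APPEND 17: p_0 = 17·1 + 0 = 17, q_0 = 17·0 + 1 = 1 → 17/1
APPEND 50: p_1 = 50·17 + 1 = 851, q_1 = 50·1 + 0 = 50 → 851/50
APPEND 21: p_2 = 21·851 + 17 = 17888, q_2 = 21·50 + 1 = 1051 → 17888/1051

851/50
17888/1051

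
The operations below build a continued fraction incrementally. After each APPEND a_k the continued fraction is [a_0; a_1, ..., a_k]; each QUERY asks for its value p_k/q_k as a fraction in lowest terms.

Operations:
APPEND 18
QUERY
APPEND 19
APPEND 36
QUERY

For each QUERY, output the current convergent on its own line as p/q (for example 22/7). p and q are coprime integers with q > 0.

18/1
12366/685

APPEND 18: p_0 = 18·1 + 0 = 18, q_0 = 18·0 + 1 = 1 → 18/1
APPEND 19: p_1 = 19·18 + 1 = 343, q_1 = 19·1 + 0 = 19 → 343/19
APPEND 36: p_2 = 36·343 + 18 = 12366, q_2 = 36·19 + 1 = 685 → 12366/685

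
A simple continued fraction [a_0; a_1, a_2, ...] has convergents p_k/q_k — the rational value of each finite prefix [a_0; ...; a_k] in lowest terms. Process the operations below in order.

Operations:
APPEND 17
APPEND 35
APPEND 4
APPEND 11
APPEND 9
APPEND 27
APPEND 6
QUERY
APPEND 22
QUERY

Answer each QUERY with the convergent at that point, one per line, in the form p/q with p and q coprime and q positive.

40172674/2359161
890453363/52292333

APPEND 17: p_0 = 17·1 + 0 = 17, q_0 = 17·0 + 1 = 1 → 17/1
APPEND 35: p_1 = 35·17 + 1 = 596, q_1 = 35·1 + 0 = 35 → 596/35
APPEND 4: p_2 = 4·596 + 17 = 2401, q_2 = 4·35 + 1 = 141 → 2401/141
APPEND 11: p_3 = 11·2401 + 596 = 27007, q_3 = 11·141 + 35 = 1586 → 27007/1586
APPEND 9: p_4 = 9·27007 + 2401 = 245464, q_4 = 9·1586 + 141 = 14415 → 245464/14415
APPEND 27: p_5 = 27·245464 + 27007 = 6654535, q_5 = 27·14415 + 1586 = 390791 → 6654535/390791
APPEND 6: p_6 = 6·6654535 + 245464 = 40172674, q_6 = 6·390791 + 14415 = 2359161 → 40172674/2359161
APPEND 22: p_7 = 22·40172674 + 6654535 = 890453363, q_7 = 22·2359161 + 390791 = 52292333 → 890453363/52292333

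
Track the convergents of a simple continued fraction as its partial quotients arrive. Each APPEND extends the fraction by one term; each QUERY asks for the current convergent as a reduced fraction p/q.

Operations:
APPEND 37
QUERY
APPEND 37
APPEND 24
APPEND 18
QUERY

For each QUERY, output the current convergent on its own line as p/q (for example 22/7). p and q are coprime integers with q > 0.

37/1
593876/16039

APPEND 37: p_0 = 37·1 + 0 = 37, q_0 = 37·0 + 1 = 1 → 37/1
APPEND 37: p_1 = 37·37 + 1 = 1370, q_1 = 37·1 + 0 = 37 → 1370/37
APPEND 24: p_2 = 24·1370 + 37 = 32917, q_2 = 24·37 + 1 = 889 → 32917/889
APPEND 18: p_3 = 18·32917 + 1370 = 593876, q_3 = 18·889 + 37 = 16039 → 593876/16039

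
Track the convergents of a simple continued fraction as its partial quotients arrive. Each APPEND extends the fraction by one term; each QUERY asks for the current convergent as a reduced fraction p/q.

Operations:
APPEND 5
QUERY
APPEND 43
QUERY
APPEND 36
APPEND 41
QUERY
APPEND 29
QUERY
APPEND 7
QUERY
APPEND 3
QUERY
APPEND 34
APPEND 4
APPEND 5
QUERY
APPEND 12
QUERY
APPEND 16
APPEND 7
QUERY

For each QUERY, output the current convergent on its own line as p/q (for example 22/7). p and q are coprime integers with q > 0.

5/1
216/43
319237/63552
9265654/1844557
65178815/12975451
204802099/40770910
148621464296/29586768761
1811776174375/360678741606
205771057954447/40963805182805

APPEND 5: p_0 = 5·1 + 0 = 5, q_0 = 5·0 + 1 = 1 → 5/1
APPEND 43: p_1 = 43·5 + 1 = 216, q_1 = 43·1 + 0 = 43 → 216/43
APPEND 36: p_2 = 36·216 + 5 = 7781, q_2 = 36·43 + 1 = 1549 → 7781/1549
APPEND 41: p_3 = 41·7781 + 216 = 319237, q_3 = 41·1549 + 43 = 63552 → 319237/63552
APPEND 29: p_4 = 29·319237 + 7781 = 9265654, q_4 = 29·63552 + 1549 = 1844557 → 9265654/1844557
APPEND 7: p_5 = 7·9265654 + 319237 = 65178815, q_5 = 7·1844557 + 63552 = 12975451 → 65178815/12975451
APPEND 3: p_6 = 3·65178815 + 9265654 = 204802099, q_6 = 3·12975451 + 1844557 = 40770910 → 204802099/40770910
APPEND 34: p_7 = 34·204802099 + 65178815 = 7028450181, q_7 = 34·40770910 + 12975451 = 1399186391 → 7028450181/1399186391
APPEND 4: p_8 = 4·7028450181 + 204802099 = 28318602823, q_8 = 4·1399186391 + 40770910 = 5637516474 → 28318602823/5637516474
APPEND 5: p_9 = 5·28318602823 + 7028450181 = 148621464296, q_9 = 5·5637516474 + 1399186391 = 29586768761 → 148621464296/29586768761
APPEND 12: p_10 = 12·148621464296 + 28318602823 = 1811776174375, q_10 = 12·29586768761 + 5637516474 = 360678741606 → 1811776174375/360678741606
APPEND 16: p_11 = 16·1811776174375 + 148621464296 = 29137040254296, q_11 = 16·360678741606 + 29586768761 = 5800446634457 → 29137040254296/5800446634457
APPEND 7: p_12 = 7·29137040254296 + 1811776174375 = 205771057954447, q_12 = 7·5800446634457 + 360678741606 = 40963805182805 → 205771057954447/40963805182805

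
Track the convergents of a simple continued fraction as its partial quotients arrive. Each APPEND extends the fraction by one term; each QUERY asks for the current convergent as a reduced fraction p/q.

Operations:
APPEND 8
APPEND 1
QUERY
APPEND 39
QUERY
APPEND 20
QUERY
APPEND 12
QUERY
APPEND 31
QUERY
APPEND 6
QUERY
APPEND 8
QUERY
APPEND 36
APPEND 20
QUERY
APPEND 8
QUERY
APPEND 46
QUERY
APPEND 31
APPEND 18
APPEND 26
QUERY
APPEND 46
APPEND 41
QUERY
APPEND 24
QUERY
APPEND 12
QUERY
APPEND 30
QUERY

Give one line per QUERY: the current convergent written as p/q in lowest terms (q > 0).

9/1
359/40
7189/801
86627/9652
2692626/300013
16242383/1809730
132631690/14777853
95952296150/10691026613
772409352423/86062025342
35626782507608/3969544192345
519266347209596907/57856774251390323
980672697450903319435/109266774509492596952
23560050920068111220648/2625066220367706258717
283701283738268237967211/31610061418921967701556
8534598563068115250236978/950926908788026737305397

APPEND 8: p_0 = 8·1 + 0 = 8, q_0 = 8·0 + 1 = 1 → 8/1
APPEND 1: p_1 = 1·8 + 1 = 9, q_1 = 1·1 + 0 = 1 → 9/1
APPEND 39: p_2 = 39·9 + 8 = 359, q_2 = 39·1 + 1 = 40 → 359/40
APPEND 20: p_3 = 20·359 + 9 = 7189, q_3 = 20·40 + 1 = 801 → 7189/801
APPEND 12: p_4 = 12·7189 + 359 = 86627, q_4 = 12·801 + 40 = 9652 → 86627/9652
APPEND 31: p_5 = 31·86627 + 7189 = 2692626, q_5 = 31·9652 + 801 = 300013 → 2692626/300013
APPEND 6: p_6 = 6·2692626 + 86627 = 16242383, q_6 = 6·300013 + 9652 = 1809730 → 16242383/1809730
APPEND 8: p_7 = 8·16242383 + 2692626 = 132631690, q_7 = 8·1809730 + 300013 = 14777853 → 132631690/14777853
APPEND 36: p_8 = 36·132631690 + 16242383 = 4790983223, q_8 = 36·14777853 + 1809730 = 533812438 → 4790983223/533812438
APPEND 20: p_9 = 20·4790983223 + 132631690 = 95952296150, q_9 = 20·533812438 + 14777853 = 10691026613 → 95952296150/10691026613
APPEND 8: p_10 = 8·95952296150 + 4790983223 = 772409352423, q_10 = 8·10691026613 + 533812438 = 86062025342 → 772409352423/86062025342
APPEND 46: p_11 = 46·772409352423 + 95952296150 = 35626782507608, q_11 = 46·86062025342 + 10691026613 = 3969544192345 → 35626782507608/3969544192345
APPEND 31: p_12 = 31·35626782507608 + 772409352423 = 1105202667088271, q_12 = 31·3969544192345 + 86062025342 = 123141931988037 → 1105202667088271/123141931988037
APPEND 18: p_13 = 18·1105202667088271 + 35626782507608 = 19929274790096486, q_13 = 18·123141931988037 + 3969544192345 = 2220524319977011 → 19929274790096486/2220524319977011
APPEND 26: p_14 = 26·19929274790096486 + 1105202667088271 = 519266347209596907, q_14 = 26·2220524319977011 + 123141931988037 = 57856774251390323 → 519266347209596907/57856774251390323
APPEND 46: p_15 = 46·519266347209596907 + 19929274790096486 = 23906181246431554208, q_15 = 46·57856774251390323 + 2220524319977011 = 2663632139883931869 → 23906181246431554208/2663632139883931869
APPEND 41: p_16 = 41·23906181246431554208 + 519266347209596907 = 980672697450903319435, q_16 = 41·2663632139883931869 + 57856774251390323 = 109266774509492596952 → 980672697450903319435/109266774509492596952
APPEND 24: p_17 = 24·980672697450903319435 + 23906181246431554208 = 23560050920068111220648, q_17 = 24·109266774509492596952 + 2663632139883931869 = 2625066220367706258717 → 23560050920068111220648/2625066220367706258717
APPEND 12: p_18 = 12·23560050920068111220648 + 980672697450903319435 = 283701283738268237967211, q_18 = 12·2625066220367706258717 + 109266774509492596952 = 31610061418921967701556 → 283701283738268237967211/31610061418921967701556
APPEND 30: p_19 = 30·283701283738268237967211 + 23560050920068111220648 = 8534598563068115250236978, q_19 = 30·31610061418921967701556 + 2625066220367706258717 = 950926908788026737305397 → 8534598563068115250236978/950926908788026737305397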